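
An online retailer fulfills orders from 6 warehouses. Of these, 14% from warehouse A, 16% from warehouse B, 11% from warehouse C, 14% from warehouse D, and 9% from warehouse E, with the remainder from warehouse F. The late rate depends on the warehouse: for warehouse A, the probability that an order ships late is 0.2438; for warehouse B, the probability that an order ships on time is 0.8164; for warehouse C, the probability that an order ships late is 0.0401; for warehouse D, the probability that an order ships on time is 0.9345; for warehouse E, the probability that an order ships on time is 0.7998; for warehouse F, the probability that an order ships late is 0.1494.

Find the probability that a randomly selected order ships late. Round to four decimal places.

P(F) = 1 − (0.14 + 0.16 + 0.11 + 0.14 + 0.09) = 0.36.
P(L|B) = 1 − 0.8164 = 0.1836.
P(L|D) = 1 − 0.9345 = 0.0655.
P(L|E) = 1 − 0.7998 = 0.2002.
By the law of total probability,
P(L) = P(L|A)·P(A) + P(L|B)·P(B) + P(L|C)·P(C) + P(L|D)·P(D) + P(L|E)·P(E) + P(L|F)·P(F)
      = 0.2438·0.14 + 0.1836·0.16 + 0.0401·0.11 + 0.0655·0.14 + 0.2002·0.09 + 0.1494·0.36
      = 0.034132 + 0.029376 + 0.004411 + 0.00917 + 0.018018 + 0.053784 = 0.148891

P(L) ≈ 0.1489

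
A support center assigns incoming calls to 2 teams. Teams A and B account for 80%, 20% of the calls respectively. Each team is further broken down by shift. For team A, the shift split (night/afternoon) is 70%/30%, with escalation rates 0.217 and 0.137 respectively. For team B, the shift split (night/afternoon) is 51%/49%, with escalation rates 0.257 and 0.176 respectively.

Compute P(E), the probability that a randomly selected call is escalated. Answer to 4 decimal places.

0.1979

P(E|A) = 0.7·0.217 + 0.3·0.137 = 0.1519 + 0.0411 = 0.193
P(E|B) = 0.51·0.257 + 0.49·0.176 = 0.13107 + 0.08624 = 0.21731
Then overall,
P(E) = 0.8·0.193 + 0.2·0.21731
      = 0.1544 + 0.043462 = 0.197862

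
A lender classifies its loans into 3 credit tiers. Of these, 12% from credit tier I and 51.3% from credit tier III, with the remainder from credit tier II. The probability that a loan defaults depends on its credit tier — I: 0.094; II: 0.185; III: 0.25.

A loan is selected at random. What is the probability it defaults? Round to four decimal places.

P(II) = 1 − (0.12 + 0.513) = 0.367.
P(D) = P(D|I)·P(I) + P(D|II)·P(II) + P(D|III)·P(III)
      = 0.094·0.12 + 0.185·0.367 + 0.25·0.513
      = 0.01128 + 0.067895 + 0.12825 = 0.207425

0.2074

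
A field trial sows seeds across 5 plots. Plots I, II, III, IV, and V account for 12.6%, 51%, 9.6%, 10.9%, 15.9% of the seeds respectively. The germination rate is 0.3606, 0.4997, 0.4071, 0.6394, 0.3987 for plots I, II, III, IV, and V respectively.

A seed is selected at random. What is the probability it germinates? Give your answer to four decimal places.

0.4725

P(G) = P(G|I)·P(I) + P(G|II)·P(II) + P(G|III)·P(III) + P(G|IV)·P(IV) + P(G|V)·P(V)
      = 0.3606·0.126 + 0.4997·0.51 + 0.4071·0.096 + 0.6394·0.109 + 0.3987·0.159
      = 0.0454356 + 0.254847 + 0.0390816 + 0.0696946 + 0.0633933 = 0.4724521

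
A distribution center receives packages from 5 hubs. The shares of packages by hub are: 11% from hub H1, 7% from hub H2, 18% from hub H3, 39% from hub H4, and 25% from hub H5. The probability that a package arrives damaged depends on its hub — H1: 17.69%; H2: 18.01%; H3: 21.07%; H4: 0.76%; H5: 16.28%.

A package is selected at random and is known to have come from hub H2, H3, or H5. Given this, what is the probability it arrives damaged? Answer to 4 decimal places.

P(D|S) ≈ 0.1825

Let S = {H2, H3, H5}.
P(S) = 0.07 + 0.18 + 0.25 = 0.5.
P(D ∩ S) = 0.1801·0.07 + 0.2107·0.18 + 0.1628·0.25 = 0.012607 + 0.037926 + 0.0407 = 0.091233.
P(D | S) = 0.091233 / 0.5 = 0.182466…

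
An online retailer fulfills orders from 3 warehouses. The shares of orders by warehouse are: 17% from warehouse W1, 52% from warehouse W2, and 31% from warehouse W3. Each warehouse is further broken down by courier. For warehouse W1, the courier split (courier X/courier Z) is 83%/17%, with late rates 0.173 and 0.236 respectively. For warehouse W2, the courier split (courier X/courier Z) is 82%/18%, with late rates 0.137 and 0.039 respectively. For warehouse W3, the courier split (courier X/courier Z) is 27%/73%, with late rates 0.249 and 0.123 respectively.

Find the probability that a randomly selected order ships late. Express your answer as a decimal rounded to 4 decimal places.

P(L|W1) = 0.83·0.173 + 0.17·0.236 = 0.14359 + 0.04012 = 0.18371
P(L|W2) = 0.82·0.137 + 0.18·0.039 = 0.11234 + 0.00702 = 0.11936
P(L|W3) = 0.27·0.249 + 0.73·0.123 = 0.06723 + 0.08979 = 0.15702
Then overall,
P(L) = 0.17·0.18371 + 0.52·0.11936 + 0.31·0.15702
      = 0.0312307 + 0.0620672 + 0.0486762 = 0.1419741

0.1420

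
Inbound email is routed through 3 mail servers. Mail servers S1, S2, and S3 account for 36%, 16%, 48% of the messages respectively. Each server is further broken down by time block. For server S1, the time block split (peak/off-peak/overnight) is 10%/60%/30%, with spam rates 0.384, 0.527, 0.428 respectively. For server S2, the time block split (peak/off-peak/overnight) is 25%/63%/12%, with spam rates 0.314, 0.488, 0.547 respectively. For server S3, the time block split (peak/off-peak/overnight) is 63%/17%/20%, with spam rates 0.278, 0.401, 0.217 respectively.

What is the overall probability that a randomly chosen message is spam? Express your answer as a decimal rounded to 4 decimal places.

P(S|S1) = 0.1·0.384 + 0.6·0.527 + 0.3·0.428 = 0.0384 + 0.3162 + 0.1284 = 0.483
P(S|S2) = 0.25·0.314 + 0.63·0.488 + 0.12·0.547 = 0.0785 + 0.30744 + 0.06564 = 0.45158
P(S|S3) = 0.63·0.278 + 0.17·0.401 + 0.2·0.217 = 0.17514 + 0.06817 + 0.0434 = 0.28671
Then overall,
P(S) = 0.36·0.483 + 0.16·0.45158 + 0.48·0.28671
      = 0.17388 + 0.0722528 + 0.1376208 = 0.3837536

P(S) ≈ 0.3838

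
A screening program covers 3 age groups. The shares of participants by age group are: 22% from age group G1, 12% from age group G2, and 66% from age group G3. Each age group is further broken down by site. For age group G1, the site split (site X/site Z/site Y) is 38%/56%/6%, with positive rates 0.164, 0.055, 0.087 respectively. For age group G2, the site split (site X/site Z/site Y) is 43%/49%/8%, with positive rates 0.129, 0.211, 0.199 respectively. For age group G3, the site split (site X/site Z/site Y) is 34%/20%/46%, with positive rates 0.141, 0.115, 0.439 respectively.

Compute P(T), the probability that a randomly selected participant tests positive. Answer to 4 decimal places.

P(T) ≈ 0.2227

P(T|G1) = 0.38·0.164 + 0.56·0.055 + 0.06·0.087 = 0.06232 + 0.0308 + 0.00522 = 0.09834
P(T|G2) = 0.43·0.129 + 0.49·0.211 + 0.08·0.199 = 0.05547 + 0.10339 + 0.01592 = 0.17478
P(T|G3) = 0.34·0.141 + 0.2·0.115 + 0.46·0.439 = 0.04794 + 0.023 + 0.20194 = 0.27288
Then overall,
P(T) = 0.22·0.09834 + 0.12·0.17478 + 0.66·0.27288
      = 0.0216348 + 0.0209736 + 0.1801008 = 0.2227092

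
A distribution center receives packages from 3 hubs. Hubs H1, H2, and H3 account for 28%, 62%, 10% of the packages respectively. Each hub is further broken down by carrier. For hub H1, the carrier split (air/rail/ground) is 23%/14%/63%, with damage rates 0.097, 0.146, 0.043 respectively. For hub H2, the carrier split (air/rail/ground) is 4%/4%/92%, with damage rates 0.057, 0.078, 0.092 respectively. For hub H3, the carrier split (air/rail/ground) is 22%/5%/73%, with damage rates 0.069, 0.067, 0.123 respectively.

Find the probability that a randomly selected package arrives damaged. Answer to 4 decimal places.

P(D|H1) = 0.23·0.097 + 0.14·0.146 + 0.63·0.043 = 0.02231 + 0.02044 + 0.02709 = 0.06984
P(D|H2) = 0.04·0.057 + 0.04·0.078 + 0.92·0.092 = 0.00228 + 0.00312 + 0.08464 = 0.09004
P(D|H3) = 0.22·0.069 + 0.05·0.067 + 0.73·0.123 = 0.01518 + 0.00335 + 0.08979 = 0.10832
Then overall,
P(D) = 0.28·0.06984 + 0.62·0.09004 + 0.1·0.10832
      = 0.0195552 + 0.0558248 + 0.010832 = 0.086212

P(D) ≈ 0.0862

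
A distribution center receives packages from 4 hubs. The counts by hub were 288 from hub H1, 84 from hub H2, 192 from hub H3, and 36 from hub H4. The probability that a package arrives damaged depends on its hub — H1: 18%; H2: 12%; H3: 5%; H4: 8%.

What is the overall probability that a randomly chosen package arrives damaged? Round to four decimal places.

P(D) ≈ 0.1240

Total: 288 + 84 + 192 + 36 = 600.
P(H1) = 288/600 = 0.48. P(H2) = 84/600 = 0.14. P(H3) = 192/600 = 0.32. P(H4) = 36/600 = 0.06.
Using total probability over the partition,
P(D) = P(D|H1)·P(H1) + P(D|H2)·P(H2) + P(D|H3)·P(H3) + P(D|H4)·P(H4)
      = 0.18·0.48 + 0.12·0.14 + 0.05·0.32 + 0.08·0.06
      = 0.0864 + 0.0168 + 0.016 + 0.0048 = 0.124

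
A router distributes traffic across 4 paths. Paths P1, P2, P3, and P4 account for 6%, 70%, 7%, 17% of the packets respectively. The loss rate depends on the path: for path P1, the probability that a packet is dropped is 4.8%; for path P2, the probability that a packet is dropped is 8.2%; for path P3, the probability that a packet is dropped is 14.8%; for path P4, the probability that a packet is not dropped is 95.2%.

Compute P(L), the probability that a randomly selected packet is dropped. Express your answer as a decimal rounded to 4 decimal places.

P(L|P4) = 1 − 0.952 = 0.048.
P(L) = P(L|P1)·P(P1) + P(L|P2)·P(P2) + P(L|P3)·P(P3) + P(L|P4)·P(P4)
      = 0.048·0.06 + 0.082·0.7 + 0.148·0.07 + 0.048·0.17
      = 0.00288 + 0.0574 + 0.01036 + 0.00816 = 0.0788

P(L) ≈ 0.0788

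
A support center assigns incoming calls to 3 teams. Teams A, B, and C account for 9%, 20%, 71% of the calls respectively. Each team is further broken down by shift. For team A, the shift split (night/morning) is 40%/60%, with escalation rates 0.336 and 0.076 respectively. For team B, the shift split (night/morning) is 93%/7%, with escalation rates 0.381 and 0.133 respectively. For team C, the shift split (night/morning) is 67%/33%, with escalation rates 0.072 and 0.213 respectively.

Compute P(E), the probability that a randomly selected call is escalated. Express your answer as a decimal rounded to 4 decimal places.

P(E|A) = 0.4·0.336 + 0.6·0.076 = 0.1344 + 0.0456 = 0.18
P(E|B) = 0.93·0.381 + 0.07·0.133 = 0.35433 + 0.00931 = 0.36364
P(E|C) = 0.67·0.072 + 0.33·0.213 = 0.04824 + 0.07029 = 0.11853
Then overall,
P(E) = 0.09·0.18 + 0.2·0.36364 + 0.71·0.11853
      = 0.0162 + 0.072728 + 0.0841563 = 0.1730843

P(E) ≈ 0.1731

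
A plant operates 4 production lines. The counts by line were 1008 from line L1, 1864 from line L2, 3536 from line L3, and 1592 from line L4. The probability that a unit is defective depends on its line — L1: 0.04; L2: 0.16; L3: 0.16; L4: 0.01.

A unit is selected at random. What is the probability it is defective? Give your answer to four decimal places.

Total: 1008 + 1864 + 3536 + 1592 = 8000.
P(L1) = 1008/8000 = 0.126. P(L2) = 1864/8000 = 0.233. P(L3) = 3536/8000 = 0.442. P(L4) = 1592/8000 = 0.199.
Using total probability over the partition,
P(D) = P(D|L1)·P(L1) + P(D|L2)·P(L2) + P(D|L3)·P(L3) + P(D|L4)·P(L4)
      = 0.04·0.126 + 0.16·0.233 + 0.16·0.442 + 0.01·0.199
      = 0.00504 + 0.03728 + 0.07072 + 0.00199 = 0.11503

P(D) ≈ 0.1150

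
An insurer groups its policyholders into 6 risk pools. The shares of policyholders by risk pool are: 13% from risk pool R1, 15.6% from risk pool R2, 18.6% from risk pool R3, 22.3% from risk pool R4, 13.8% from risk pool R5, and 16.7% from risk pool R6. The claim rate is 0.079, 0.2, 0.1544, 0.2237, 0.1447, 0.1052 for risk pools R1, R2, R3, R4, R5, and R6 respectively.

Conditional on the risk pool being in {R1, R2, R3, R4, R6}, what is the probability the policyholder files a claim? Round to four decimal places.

0.1597

Let S = {R1, R2, R3, R4, R6}.
P(S) = 0.13 + 0.156 + 0.186 + 0.223 + 0.167 = 0.862.
P(C ∩ S) = 0.079·0.13 + 0.2·0.156 + 0.1544·0.186 + 0.2237·0.223 + 0.1052·0.167 = 0.01027 + 0.0312 + 0.0287184 + 0.0498851 + 0.0175684 = 0.1376419.
P(C | S) = 0.1376419 / 0.862 = 0.159677…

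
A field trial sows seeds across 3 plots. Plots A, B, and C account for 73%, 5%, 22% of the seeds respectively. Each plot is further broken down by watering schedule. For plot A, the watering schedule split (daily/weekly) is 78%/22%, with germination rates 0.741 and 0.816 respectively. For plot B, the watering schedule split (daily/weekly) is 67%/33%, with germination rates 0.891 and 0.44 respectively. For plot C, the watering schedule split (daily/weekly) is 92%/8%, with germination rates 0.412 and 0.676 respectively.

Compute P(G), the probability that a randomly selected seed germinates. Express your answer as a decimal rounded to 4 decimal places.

P(G|A) = 0.78·0.741 + 0.22·0.816 = 0.57798 + 0.17952 = 0.7575
P(G|B) = 0.67·0.891 + 0.33·0.44 = 0.59697 + 0.1452 = 0.74217
P(G|C) = 0.92·0.412 + 0.08·0.676 = 0.37904 + 0.05408 = 0.43312
Then overall,
P(G) = 0.73·0.7575 + 0.05·0.74217 + 0.22·0.43312
      = 0.552975 + 0.0371085 + 0.0952864 = 0.6853699

0.6854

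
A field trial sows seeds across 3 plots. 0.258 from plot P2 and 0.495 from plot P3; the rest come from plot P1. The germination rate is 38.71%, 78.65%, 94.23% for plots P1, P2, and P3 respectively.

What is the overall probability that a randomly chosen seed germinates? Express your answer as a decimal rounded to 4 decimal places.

P(P1) = 1 − (0.258 + 0.495) = 0.247.
Summing over the partition,
P(G) = P(G|P1)·P(P1) + P(G|P2)·P(P2) + P(G|P3)·P(P3)
      = 0.3871·0.247 + 0.7865·0.258 + 0.9423·0.495
      = 0.0956137 + 0.202917 + 0.4664385 = 0.7649692

P(G) ≈ 0.7650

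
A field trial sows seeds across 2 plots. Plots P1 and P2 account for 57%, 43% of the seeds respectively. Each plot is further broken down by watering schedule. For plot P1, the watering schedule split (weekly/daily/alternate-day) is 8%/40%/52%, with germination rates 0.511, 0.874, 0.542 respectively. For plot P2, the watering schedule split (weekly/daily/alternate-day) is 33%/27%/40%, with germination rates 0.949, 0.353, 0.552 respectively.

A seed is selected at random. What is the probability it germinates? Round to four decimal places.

P(G) ≈ 0.6538

P(G|P1) = 0.08·0.511 + 0.4·0.874 + 0.52·0.542 = 0.04088 + 0.3496 + 0.28184 = 0.67232
P(G|P2) = 0.33·0.949 + 0.27·0.353 + 0.4·0.552 = 0.31317 + 0.09531 + 0.2208 = 0.62928
By total probability over the outer partition,
P(G) = 0.57·0.67232 + 0.43·0.62928
      = 0.3832224 + 0.2705904 = 0.6538128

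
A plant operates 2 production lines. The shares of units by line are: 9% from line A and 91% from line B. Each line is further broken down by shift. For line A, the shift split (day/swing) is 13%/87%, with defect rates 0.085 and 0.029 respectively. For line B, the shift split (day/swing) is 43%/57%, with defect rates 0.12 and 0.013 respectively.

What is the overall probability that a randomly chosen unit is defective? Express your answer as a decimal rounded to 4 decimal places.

P(D) ≈ 0.0570

P(D|A) = 0.13·0.085 + 0.87·0.029 = 0.01105 + 0.02523 = 0.03628
P(D|B) = 0.43·0.12 + 0.57·0.013 = 0.0516 + 0.00741 = 0.05901
Then overall,
P(D) = 0.09·0.03628 + 0.91·0.05901
      = 0.0032652 + 0.0536991 = 0.0569643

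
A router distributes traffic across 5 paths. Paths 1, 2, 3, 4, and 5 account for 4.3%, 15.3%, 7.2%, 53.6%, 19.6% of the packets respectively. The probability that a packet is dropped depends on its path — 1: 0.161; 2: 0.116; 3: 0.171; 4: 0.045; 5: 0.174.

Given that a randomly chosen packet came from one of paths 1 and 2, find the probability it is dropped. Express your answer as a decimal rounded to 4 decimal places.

0.1259

Let S = {1, 2}.
P(S) = 0.043 + 0.153 = 0.196.
P(L ∩ S) = 0.161·0.043 + 0.116·0.153 = 0.006923 + 0.017748 = 0.024671.
P(L | S) = 0.024671 / 0.196 = 0.125872…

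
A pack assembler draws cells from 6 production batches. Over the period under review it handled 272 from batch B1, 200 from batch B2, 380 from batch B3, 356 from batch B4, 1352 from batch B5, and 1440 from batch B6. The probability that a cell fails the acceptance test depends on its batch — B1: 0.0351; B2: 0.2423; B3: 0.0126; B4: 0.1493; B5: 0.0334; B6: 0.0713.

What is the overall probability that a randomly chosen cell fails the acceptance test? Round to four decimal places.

0.0659

Total: 272 + 200 + 380 + 356 + 1352 + 1440 = 4000.
P(B1) = 272/4000 = 0.068. P(B2) = 200/4000 = 0.05. P(B3) = 380/4000 = 0.095. P(B4) = 356/4000 = 0.089. P(B5) = 1352/4000 = 0.338. P(B6) = 1440/4000 = 0.36.
Summing over the partition,
P(F) = P(F|B1)·P(B1) + P(F|B2)·P(B2) + P(F|B3)·P(B3) + P(F|B4)·P(B4) + P(F|B5)·P(B5) + P(F|B6)·P(B6)
      = 0.0351·0.068 + 0.2423·0.05 + 0.0126·0.095 + 0.1493·0.089 + 0.0334·0.338 + 0.0713·0.36
      = 0.0023868 + 0.012115 + 0.001197 + 0.0132877 + 0.0112892 + 0.025668 = 0.0659437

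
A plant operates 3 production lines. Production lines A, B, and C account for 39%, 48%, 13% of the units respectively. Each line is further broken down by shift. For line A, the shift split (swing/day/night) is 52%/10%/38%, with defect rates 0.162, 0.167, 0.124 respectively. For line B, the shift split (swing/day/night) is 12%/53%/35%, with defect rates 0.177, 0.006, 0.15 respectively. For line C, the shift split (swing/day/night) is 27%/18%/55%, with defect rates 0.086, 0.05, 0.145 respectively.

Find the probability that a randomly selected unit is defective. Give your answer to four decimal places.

P(D|A) = 0.52·0.162 + 0.1·0.167 + 0.38·0.124 = 0.08424 + 0.0167 + 0.04712 = 0.14806
P(D|B) = 0.12·0.177 + 0.53·0.006 + 0.35·0.15 = 0.02124 + 0.00318 + 0.0525 = 0.07692
P(D|C) = 0.27·0.086 + 0.18·0.05 + 0.55·0.145 = 0.02322 + 0.009 + 0.07975 = 0.11197
By total probability over the outer partition,
P(D) = 0.39·0.14806 + 0.48·0.07692 + 0.13·0.11197
      = 0.0577434 + 0.0369216 + 0.0145561 = 0.1092211

0.1092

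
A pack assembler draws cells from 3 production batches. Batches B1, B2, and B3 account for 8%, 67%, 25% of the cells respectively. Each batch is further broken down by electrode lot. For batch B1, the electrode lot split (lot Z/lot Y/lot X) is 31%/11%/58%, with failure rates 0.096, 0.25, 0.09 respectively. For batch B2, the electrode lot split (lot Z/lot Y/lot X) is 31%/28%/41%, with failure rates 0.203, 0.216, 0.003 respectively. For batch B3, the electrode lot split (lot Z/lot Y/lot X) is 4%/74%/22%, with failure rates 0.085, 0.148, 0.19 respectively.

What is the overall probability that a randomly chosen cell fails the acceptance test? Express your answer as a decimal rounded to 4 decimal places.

0.1309

P(F|B1) = 0.31·0.096 + 0.11·0.25 + 0.58·0.09 = 0.02976 + 0.0275 + 0.0522 = 0.10946
P(F|B2) = 0.31·0.203 + 0.28·0.216 + 0.41·0.003 = 0.06293 + 0.06048 + 0.00123 = 0.12464
P(F|B3) = 0.04·0.085 + 0.74·0.148 + 0.22·0.19 = 0.0034 + 0.10952 + 0.0418 = 0.15472
By total probability over the outer partition,
P(F) = 0.08·0.10946 + 0.67·0.12464 + 0.25·0.15472
      = 0.0087568 + 0.0835088 + 0.03868 = 0.1309456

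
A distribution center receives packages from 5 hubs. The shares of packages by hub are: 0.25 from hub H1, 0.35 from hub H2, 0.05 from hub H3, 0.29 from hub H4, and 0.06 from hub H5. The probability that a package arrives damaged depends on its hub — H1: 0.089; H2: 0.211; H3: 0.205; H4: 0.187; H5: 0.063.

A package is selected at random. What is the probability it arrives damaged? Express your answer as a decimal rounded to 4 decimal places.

Summing over the partition,
P(D) = P(D|H1)·P(H1) + P(D|H2)·P(H2) + P(D|H3)·P(H3) + P(D|H4)·P(H4) + P(D|H5)·P(H5)
      = 0.089·0.25 + 0.211·0.35 + 0.205·0.05 + 0.187·0.29 + 0.063·0.06
      = 0.02225 + 0.07385 + 0.01025 + 0.05423 + 0.00378 = 0.16436

0.1644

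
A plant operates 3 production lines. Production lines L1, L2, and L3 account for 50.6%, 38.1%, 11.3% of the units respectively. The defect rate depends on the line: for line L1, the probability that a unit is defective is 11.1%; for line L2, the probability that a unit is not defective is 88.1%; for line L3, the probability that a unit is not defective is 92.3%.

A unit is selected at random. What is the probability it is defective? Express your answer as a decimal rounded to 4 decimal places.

P(D|L2) = 1 − 0.881 = 0.119.
P(D|L3) = 1 − 0.923 = 0.077.
Summing over the partition,
P(D) = P(D|L1)·P(L1) + P(D|L2)·P(L2) + P(D|L3)·P(L3)
      = 0.111·0.506 + 0.119·0.381 + 0.077·0.113
      = 0.056166 + 0.045339 + 0.008701 = 0.110206

0.1102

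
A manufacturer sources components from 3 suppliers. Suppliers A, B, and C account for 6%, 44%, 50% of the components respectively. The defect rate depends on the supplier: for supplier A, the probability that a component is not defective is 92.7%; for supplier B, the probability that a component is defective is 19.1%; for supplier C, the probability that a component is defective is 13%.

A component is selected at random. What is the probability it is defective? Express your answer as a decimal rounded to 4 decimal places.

0.1534

P(D|A) = 1 − 0.927 = 0.073.
P(D) = P(D|A)·P(A) + P(D|B)·P(B) + P(D|C)·P(C)
      = 0.073·0.06 + 0.191·0.44 + 0.13·0.5
      = 0.00438 + 0.08404 + 0.065 = 0.15342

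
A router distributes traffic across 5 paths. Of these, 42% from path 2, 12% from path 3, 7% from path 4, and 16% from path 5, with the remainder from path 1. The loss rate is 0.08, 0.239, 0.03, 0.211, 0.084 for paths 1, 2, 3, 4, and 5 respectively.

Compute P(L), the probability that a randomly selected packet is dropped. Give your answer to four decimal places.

P(1) = 1 − (0.42 + 0.12 + 0.07 + 0.16) = 0.23.
P(L) = P(L|1)·P(1) + P(L|2)·P(2) + P(L|3)·P(3) + P(L|4)·P(4) + P(L|5)·P(5)
      = 0.08·0.23 + 0.239·0.42 + 0.03·0.12 + 0.211·0.07 + 0.084·0.16
      = 0.0184 + 0.10038 + 0.0036 + 0.01477 + 0.01344 = 0.15059

0.1506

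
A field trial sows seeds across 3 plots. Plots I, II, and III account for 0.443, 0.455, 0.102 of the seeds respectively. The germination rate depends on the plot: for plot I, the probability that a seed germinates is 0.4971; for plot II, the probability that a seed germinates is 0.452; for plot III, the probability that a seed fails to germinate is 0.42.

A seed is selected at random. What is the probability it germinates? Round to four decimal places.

0.4850

P(G|III) = 1 − 0.42 = 0.58.
P(G) = P(G|I)·P(I) + P(G|II)·P(II) + P(G|III)·P(III)
      = 0.4971·0.443 + 0.452·0.455 + 0.58·0.102
      = 0.2202153 + 0.20566 + 0.05916 = 0.4850353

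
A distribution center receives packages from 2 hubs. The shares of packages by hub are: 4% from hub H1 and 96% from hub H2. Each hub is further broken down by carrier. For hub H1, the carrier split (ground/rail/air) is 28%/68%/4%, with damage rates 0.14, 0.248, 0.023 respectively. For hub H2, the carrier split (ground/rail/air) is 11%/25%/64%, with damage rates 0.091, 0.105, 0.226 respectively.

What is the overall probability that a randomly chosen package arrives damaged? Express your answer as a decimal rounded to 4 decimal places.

P(D|H1) = 0.28·0.14 + 0.68·0.248 + 0.04·0.023 = 0.0392 + 0.16864 + 0.00092 = 0.20876
P(D|H2) = 0.11·0.091 + 0.25·0.105 + 0.64·0.226 = 0.01001 + 0.02625 + 0.14464 = 0.1809
Then overall,
P(D) = 0.04·0.20876 + 0.96·0.1809
      = 0.0083504 + 0.173664 = 0.1820144

P(D) ≈ 0.1820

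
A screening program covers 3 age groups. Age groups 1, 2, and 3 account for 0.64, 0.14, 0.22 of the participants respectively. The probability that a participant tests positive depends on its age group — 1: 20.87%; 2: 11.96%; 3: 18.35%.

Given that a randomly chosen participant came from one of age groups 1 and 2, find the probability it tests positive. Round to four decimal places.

Let S = {1, 2}.
P(S) = 0.64 + 0.14 = 0.78.
P(T ∩ S) = 0.2087·0.64 + 0.1196·0.14 = 0.133568 + 0.016744 = 0.150312.
P(T | S) = 0.150312 / 0.78 = 0.192708…

0.1927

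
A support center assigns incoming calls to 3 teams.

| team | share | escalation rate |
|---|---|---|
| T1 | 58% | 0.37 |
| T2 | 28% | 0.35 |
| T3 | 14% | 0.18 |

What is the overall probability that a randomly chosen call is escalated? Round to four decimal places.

P(E) ≈ 0.3378

By the law of total probability,
P(E) = P(E|T1)·P(T1) + P(E|T2)·P(T2) + P(E|T3)·P(T3)
      = 0.37·0.58 + 0.35·0.28 + 0.18·0.14
      = 0.2146 + 0.098 + 0.0252 = 0.3378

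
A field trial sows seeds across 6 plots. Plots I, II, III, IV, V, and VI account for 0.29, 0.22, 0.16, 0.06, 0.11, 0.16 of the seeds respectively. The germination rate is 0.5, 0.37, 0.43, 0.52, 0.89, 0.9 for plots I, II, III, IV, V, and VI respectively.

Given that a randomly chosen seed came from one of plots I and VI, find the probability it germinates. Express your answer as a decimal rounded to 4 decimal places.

P(G|S) ≈ 0.6422

Let S = {I, VI}.
P(S) = 0.29 + 0.16 = 0.45.
P(G ∩ S) = 0.5·0.29 + 0.9·0.16 = 0.145 + 0.144 = 0.289.
P(G | S) = 0.289 / 0.45 = 0.642222…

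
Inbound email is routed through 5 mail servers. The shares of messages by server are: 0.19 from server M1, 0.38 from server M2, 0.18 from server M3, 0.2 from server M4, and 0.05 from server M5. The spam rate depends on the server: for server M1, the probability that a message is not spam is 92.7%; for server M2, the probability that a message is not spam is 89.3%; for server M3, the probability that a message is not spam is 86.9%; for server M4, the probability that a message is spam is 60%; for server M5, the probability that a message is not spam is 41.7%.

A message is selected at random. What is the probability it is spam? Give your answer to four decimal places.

0.2273

P(S|M1) = 1 − 0.927 = 0.073.
P(S|M2) = 1 − 0.893 = 0.107.
P(S|M3) = 1 − 0.869 = 0.131.
P(S|M5) = 1 − 0.417 = 0.583.
Summing over the partition,
P(S) = P(S|M1)·P(M1) + P(S|M2)·P(M2) + P(S|M3)·P(M3) + P(S|M4)·P(M4) + P(S|M5)·P(M5)
      = 0.073·0.19 + 0.107·0.38 + 0.131·0.18 + 0.6·0.2 + 0.583·0.05
      = 0.01387 + 0.04066 + 0.02358 + 0.12 + 0.02915 = 0.22726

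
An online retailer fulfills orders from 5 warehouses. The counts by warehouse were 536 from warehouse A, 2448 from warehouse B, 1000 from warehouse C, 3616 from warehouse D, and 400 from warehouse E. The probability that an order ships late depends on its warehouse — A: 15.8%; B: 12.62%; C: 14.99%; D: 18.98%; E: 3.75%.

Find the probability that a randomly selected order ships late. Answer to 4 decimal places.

P(L) ≈ 0.1556

Total: 536 + 2448 + 1000 + 3616 + 400 = 8000.
P(A) = 536/8000 = 0.067. P(B) = 2448/8000 = 0.306. P(C) = 1000/8000 = 0.125. P(D) = 3616/8000 = 0.452. P(E) = 400/8000 = 0.05.
P(L) = P(L|A)·P(A) + P(L|B)·P(B) + P(L|C)·P(C) + P(L|D)·P(D) + P(L|E)·P(E)
      = 0.158·0.067 + 0.1262·0.306 + 0.1499·0.125 + 0.1898·0.452 + 0.0375·0.05
      = 0.010586 + 0.0386172 + 0.0187375 + 0.0857896 + 0.001875 = 0.1556053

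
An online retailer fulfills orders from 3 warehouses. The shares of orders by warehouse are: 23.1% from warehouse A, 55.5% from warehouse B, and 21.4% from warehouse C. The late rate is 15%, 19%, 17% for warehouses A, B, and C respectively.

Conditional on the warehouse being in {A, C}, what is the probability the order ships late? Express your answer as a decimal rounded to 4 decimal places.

Let S = {A, C}.
P(S) = 0.231 + 0.214 = 0.445.
P(L ∩ S) = 0.15·0.231 + 0.17·0.214 = 0.03465 + 0.03638 = 0.07103.
P(L | S) = 0.07103 / 0.445 = 0.159618…

0.1596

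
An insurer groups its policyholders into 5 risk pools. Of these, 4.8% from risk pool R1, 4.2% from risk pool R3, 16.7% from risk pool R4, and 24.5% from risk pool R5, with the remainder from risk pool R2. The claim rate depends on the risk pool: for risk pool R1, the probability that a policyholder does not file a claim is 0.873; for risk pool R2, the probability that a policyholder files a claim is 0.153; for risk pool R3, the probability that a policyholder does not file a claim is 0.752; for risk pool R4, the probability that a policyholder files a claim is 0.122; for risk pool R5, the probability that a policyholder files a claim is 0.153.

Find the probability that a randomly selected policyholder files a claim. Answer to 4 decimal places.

0.1506

P(R2) = 1 − (0.048 + 0.042 + 0.167 + 0.245) = 0.498.
P(C|R1) = 1 − 0.873 = 0.127.
P(C|R3) = 1 − 0.752 = 0.248.
Summing over the partition,
P(C) = P(C|R1)·P(R1) + P(C|R2)·P(R2) + P(C|R3)·P(R3) + P(C|R4)·P(R4) + P(C|R5)·P(R5)
      = 0.127·0.048 + 0.153·0.498 + 0.248·0.042 + 0.122·0.167 + 0.153·0.245
      = 0.006096 + 0.076194 + 0.010416 + 0.020374 + 0.037485 = 0.150565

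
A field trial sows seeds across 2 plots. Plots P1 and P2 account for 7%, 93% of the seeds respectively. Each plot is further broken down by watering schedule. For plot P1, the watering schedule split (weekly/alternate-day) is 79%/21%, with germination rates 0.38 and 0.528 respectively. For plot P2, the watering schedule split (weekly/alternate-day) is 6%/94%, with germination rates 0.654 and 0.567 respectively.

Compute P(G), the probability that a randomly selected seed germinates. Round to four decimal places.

P(G|P1) = 0.79·0.38 + 0.21·0.528 = 0.3002 + 0.11088 = 0.41108
P(G|P2) = 0.06·0.654 + 0.94·0.567 = 0.03924 + 0.53298 = 0.57222
Then overall,
P(G) = 0.07·0.41108 + 0.93·0.57222
      = 0.0287756 + 0.5321646 = 0.5609402

P(G) ≈ 0.5609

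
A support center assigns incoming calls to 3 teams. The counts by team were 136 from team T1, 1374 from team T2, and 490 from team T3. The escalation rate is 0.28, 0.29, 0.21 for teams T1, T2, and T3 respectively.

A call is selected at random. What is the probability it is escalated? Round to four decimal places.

P(E) ≈ 0.2697

Total: 136 + 1374 + 490 = 2000.
P(T1) = 136/2000 = 0.068. P(T2) = 1374/2000 = 0.687. P(T3) = 490/2000 = 0.245.
Summing over the partition,
P(E) = P(E|T1)·P(T1) + P(E|T2)·P(T2) + P(E|T3)·P(T3)
      = 0.28·0.068 + 0.29·0.687 + 0.21·0.245
      = 0.01904 + 0.19923 + 0.05145 = 0.26972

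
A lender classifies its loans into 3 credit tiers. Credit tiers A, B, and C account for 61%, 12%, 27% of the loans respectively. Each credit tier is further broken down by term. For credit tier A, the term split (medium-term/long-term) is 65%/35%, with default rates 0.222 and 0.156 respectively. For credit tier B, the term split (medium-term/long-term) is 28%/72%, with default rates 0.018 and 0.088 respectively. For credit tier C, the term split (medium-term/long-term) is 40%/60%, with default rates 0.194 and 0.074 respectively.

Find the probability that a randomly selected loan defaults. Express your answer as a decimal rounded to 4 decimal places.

P(D|A) = 0.65·0.222 + 0.35·0.156 = 0.1443 + 0.0546 = 0.1989
P(D|B) = 0.28·0.018 + 0.72·0.088 = 0.00504 + 0.06336 = 0.0684
P(D|C) = 0.4·0.194 + 0.6·0.074 = 0.0776 + 0.0444 = 0.122
Then overall,
P(D) = 0.61·0.1989 + 0.12·0.0684 + 0.27·0.122
      = 0.121329 + 0.008208 + 0.03294 = 0.162477

0.1625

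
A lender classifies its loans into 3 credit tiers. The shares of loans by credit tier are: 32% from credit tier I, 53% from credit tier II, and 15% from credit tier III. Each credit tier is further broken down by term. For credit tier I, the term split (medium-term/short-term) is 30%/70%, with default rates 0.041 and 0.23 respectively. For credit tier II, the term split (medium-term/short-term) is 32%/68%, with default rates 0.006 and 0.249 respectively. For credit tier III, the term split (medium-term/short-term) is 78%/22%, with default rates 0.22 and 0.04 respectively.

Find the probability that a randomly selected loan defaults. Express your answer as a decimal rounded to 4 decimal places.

P(D) ≈ 0.1733

P(D|I) = 0.3·0.041 + 0.7·0.23 = 0.0123 + 0.161 = 0.1733
P(D|II) = 0.32·0.006 + 0.68·0.249 = 0.00192 + 0.16932 = 0.17124
P(D|III) = 0.78·0.22 + 0.22·0.04 = 0.1716 + 0.0088 = 0.1804
Then overall,
P(D) = 0.32·0.1733 + 0.53·0.17124 + 0.15·0.1804
      = 0.055456 + 0.0907572 + 0.02706 = 0.1732732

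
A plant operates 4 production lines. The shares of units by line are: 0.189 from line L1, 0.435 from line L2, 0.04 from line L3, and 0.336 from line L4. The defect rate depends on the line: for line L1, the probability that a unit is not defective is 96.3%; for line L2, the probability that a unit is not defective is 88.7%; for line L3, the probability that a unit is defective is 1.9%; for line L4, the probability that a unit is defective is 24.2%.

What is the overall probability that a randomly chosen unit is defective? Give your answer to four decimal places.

P(D|L1) = 1 − 0.963 = 0.037.
P(D|L2) = 1 − 0.887 = 0.113.
By the law of total probability,
P(D) = P(D|L1)·P(L1) + P(D|L2)·P(L2) + P(D|L3)·P(L3) + P(D|L4)·P(L4)
      = 0.037·0.189 + 0.113·0.435 + 0.019·0.04 + 0.242·0.336
      = 0.006993 + 0.049155 + 0.00076 + 0.081312 = 0.13822

P(D) ≈ 0.1382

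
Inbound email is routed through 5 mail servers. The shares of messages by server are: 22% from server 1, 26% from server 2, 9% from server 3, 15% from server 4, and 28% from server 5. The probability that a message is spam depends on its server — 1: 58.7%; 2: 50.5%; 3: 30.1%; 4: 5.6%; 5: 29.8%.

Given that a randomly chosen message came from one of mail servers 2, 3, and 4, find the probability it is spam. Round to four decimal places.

Let J = {2, 3, 4}.
P(J) = 0.26 + 0.09 + 0.15 = 0.5.
P(S ∩ J) = 0.505·0.26 + 0.301·0.09 + 0.056·0.15 = 0.1313 + 0.02709 + 0.0084 = 0.16679.
P(S | J) = 0.16679 / 0.5 = 0.333580…

0.3336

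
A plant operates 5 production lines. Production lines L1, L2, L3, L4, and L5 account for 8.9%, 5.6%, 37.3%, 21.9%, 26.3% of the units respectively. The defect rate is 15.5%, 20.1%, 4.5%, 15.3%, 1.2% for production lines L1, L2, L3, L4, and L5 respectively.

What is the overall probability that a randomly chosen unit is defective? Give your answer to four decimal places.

P(D) = P(D|L1)·P(L1) + P(D|L2)·P(L2) + P(D|L3)·P(L3) + P(D|L4)·P(L4) + P(D|L5)·P(L5)
      = 0.155·0.089 + 0.201·0.056 + 0.045·0.373 + 0.153·0.219 + 0.012·0.263
      = 0.013795 + 0.011256 + 0.016785 + 0.033507 + 0.003156 = 0.078499

P(D) ≈ 0.0785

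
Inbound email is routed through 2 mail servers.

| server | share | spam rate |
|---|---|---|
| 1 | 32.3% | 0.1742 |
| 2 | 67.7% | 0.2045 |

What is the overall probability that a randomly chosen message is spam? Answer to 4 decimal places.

P(S) = P(S|1)·P(1) + P(S|2)·P(2)
      = 0.1742·0.323 + 0.2045·0.677
      = 0.0562666 + 0.1384465 = 0.1947131

P(S) ≈ 0.1947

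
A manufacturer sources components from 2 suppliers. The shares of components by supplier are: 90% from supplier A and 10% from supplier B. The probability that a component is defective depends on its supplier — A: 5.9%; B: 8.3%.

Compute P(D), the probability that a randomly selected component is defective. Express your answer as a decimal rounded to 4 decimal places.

0.0614

P(D) = P(D|A)·P(A) + P(D|B)·P(B)
      = 0.059·0.9 + 0.083·0.1
      = 0.0531 + 0.0083 = 0.0614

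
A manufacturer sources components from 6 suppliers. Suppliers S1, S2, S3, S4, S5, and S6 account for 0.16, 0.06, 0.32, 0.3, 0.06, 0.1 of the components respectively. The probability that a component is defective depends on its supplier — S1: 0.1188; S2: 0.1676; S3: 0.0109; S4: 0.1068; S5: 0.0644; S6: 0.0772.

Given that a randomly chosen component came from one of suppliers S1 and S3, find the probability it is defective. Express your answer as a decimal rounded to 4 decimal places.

0.0469

Let S = {S1, S3}.
P(S) = 0.16 + 0.32 = 0.48.
P(D ∩ S) = 0.1188·0.16 + 0.0109·0.32 = 0.019008 + 0.003488 = 0.022496.
P(D | S) = 0.022496 / 0.48 = 0.046867…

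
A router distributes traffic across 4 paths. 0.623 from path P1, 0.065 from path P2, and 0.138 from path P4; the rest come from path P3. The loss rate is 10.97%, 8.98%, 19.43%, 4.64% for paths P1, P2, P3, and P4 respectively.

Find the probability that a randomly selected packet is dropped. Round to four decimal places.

P(P3) = 1 − (0.623 + 0.065 + 0.138) = 0.174.
P(L) = P(L|P1)·P(P1) + P(L|P2)·P(P2) + P(L|P3)·P(P3) + P(L|P4)·P(P4)
      = 0.1097·0.623 + 0.0898·0.065 + 0.1943·0.174 + 0.0464·0.138
      = 0.0683431 + 0.005837 + 0.0338082 + 0.0064032 = 0.1143915

0.1144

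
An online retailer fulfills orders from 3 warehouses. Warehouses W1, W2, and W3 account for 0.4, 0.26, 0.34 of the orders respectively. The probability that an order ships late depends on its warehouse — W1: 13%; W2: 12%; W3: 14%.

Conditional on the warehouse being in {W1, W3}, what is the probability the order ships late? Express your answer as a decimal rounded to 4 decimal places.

P(L|S) ≈ 0.1346

Let S = {W1, W3}.
P(S) = 0.4 + 0.34 = 0.74.
P(L ∩ S) = 0.13·0.4 + 0.14·0.34 = 0.052 + 0.0476 = 0.0996.
P(L | S) = 0.0996 / 0.74 = 0.134595…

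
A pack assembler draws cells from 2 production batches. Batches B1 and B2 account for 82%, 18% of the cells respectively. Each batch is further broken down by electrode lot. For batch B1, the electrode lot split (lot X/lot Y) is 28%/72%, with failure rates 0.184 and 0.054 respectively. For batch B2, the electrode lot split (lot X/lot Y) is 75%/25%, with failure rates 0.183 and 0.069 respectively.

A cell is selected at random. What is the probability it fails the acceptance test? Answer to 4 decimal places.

P(F) ≈ 0.1019

P(F|B1) = 0.28·0.184 + 0.72·0.054 = 0.05152 + 0.03888 = 0.0904
P(F|B2) = 0.75·0.183 + 0.25·0.069 = 0.13725 + 0.01725 = 0.1545
By total probability over the outer partition,
P(F) = 0.82·0.0904 + 0.18·0.1545
      = 0.074128 + 0.02781 = 0.101938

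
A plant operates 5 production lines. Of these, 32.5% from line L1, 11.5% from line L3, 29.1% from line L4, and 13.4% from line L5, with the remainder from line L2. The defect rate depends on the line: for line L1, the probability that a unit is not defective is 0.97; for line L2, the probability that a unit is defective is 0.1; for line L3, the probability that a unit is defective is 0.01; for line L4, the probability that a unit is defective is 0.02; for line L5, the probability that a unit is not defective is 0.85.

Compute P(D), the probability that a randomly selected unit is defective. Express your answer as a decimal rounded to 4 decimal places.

P(L2) = 1 − (0.325 + 0.115 + 0.291 + 0.134) = 0.135.
P(D|L1) = 1 − 0.97 = 0.03.
P(D|L5) = 1 − 0.85 = 0.15.
P(D) = P(D|L1)·P(L1) + P(D|L2)·P(L2) + P(D|L3)·P(L3) + P(D|L4)·P(L4) + P(D|L5)·P(L5)
      = 0.03·0.325 + 0.1·0.135 + 0.01·0.115 + 0.02·0.291 + 0.15·0.134
      = 0.00975 + 0.0135 + 0.00115 + 0.00582 + 0.0201 = 0.05032

0.0503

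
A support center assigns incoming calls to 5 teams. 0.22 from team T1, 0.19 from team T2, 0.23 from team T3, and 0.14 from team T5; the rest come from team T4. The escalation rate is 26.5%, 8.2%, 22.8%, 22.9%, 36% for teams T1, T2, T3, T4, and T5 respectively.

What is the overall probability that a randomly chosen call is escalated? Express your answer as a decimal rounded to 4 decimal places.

P(T4) = 1 − (0.22 + 0.19 + 0.23 + 0.14) = 0.22.
Using total probability over the partition,
P(E) = P(E|T1)·P(T1) + P(E|T2)·P(T2) + P(E|T3)·P(T3) + P(E|T4)·P(T4) + P(E|T5)·P(T5)
      = 0.265·0.22 + 0.082·0.19 + 0.228·0.23 + 0.229·0.22 + 0.36·0.14
      = 0.0583 + 0.01558 + 0.05244 + 0.05038 + 0.0504 = 0.2271

P(E) ≈ 0.2271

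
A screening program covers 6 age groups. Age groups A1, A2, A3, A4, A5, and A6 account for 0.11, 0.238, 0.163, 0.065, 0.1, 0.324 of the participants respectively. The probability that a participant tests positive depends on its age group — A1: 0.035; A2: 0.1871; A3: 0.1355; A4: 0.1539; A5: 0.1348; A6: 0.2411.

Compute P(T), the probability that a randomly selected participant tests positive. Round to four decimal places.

P(T) = P(T|A1)·P(A1) + P(T|A2)·P(A2) + P(T|A3)·P(A3) + P(T|A4)·P(A4) + P(T|A5)·P(A5) + P(T|A6)·P(A6)
      = 0.035·0.11 + 0.1871·0.238 + 0.1355·0.163 + 0.1539·0.065 + 0.1348·0.1 + 0.2411·0.324
      = 0.00385 + 0.0445298 + 0.0220865 + 0.0100035 + 0.01348 + 0.0781164 = 0.1720662

P(T) ≈ 0.1721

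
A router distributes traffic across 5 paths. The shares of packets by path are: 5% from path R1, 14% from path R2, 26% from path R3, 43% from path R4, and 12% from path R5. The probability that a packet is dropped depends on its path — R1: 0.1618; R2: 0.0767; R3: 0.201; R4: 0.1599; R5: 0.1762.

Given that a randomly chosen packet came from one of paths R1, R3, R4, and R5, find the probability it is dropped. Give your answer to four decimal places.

P(L|S) ≈ 0.1747

Let S = {R1, R3, R4, R5}.
P(S) = 0.05 + 0.26 + 0.43 + 0.12 = 0.86.
P(L ∩ S) = 0.1618·0.05 + 0.201·0.26 + 0.1599·0.43 + 0.1762·0.12 = 0.00809 + 0.05226 + 0.068757 + 0.021144 = 0.150251.
P(L | S) = 0.150251 / 0.86 = 0.174710…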